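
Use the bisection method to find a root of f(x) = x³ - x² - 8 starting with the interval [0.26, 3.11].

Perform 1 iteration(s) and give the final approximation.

f(x) = x³ - x² - 8
Initial interval: [0.26, 3.11]

Iteration 1:
  c_1 = (0.260000 + 3.110000)/2 = 1.685000
  f(c_1) = f(1.685000) = -6.055131
  f(a) × f(c) ≥ 0, new interval: [1.685000, 3.110000]

After 1 iteration(s), the approximation is c_1 = 1.685000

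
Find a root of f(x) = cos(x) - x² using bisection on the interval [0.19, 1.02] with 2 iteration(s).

f(x) = cos(x) - x²
Initial interval: [0.19, 1.02]

Iteration 1:
  c_1 = (0.190000 + 1.020000)/2 = 0.605000
  f(c_1) = f(0.605000) = 0.456477
  f(a) × f(c) ≥ 0, new interval: [0.605000, 1.020000]
Iteration 2:
  c_2 = (0.605000 + 1.020000)/2 = 0.812500
  f(c_2) = f(0.812500) = 0.027529
  f(a) × f(c) ≥ 0, new interval: [0.812500, 1.020000]

After 2 iteration(s), the approximation is c_2 = 0.812500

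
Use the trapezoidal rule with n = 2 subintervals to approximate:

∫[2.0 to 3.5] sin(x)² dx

f(x) = sin(x)²
a = 2.0, b = 3.5, n = 2
h = (b - a)/n = 0.750000

Trapezoidal rule: (h/2)[f(x₀) + 2f(x₁) + 2f(x₂) + ... + f(xₙ)]

x_0 = 2.0000, f(x_0) = 0.826822, coefficient = 1
x_1 = 2.7500, f(x_1) = 0.145665, coefficient = 2
x_2 = 3.5000, f(x_2) = 0.123049, coefficient = 1

I ≈ (0.750000/2) × 1.241201 = 0.465450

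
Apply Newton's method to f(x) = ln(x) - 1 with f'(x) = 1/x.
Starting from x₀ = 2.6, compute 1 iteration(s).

f(x) = ln(x) - 1
f'(x) = 1/x
x₀ = 2.6

Newton-Raphson formula: x_{n+1} = x_n - f(x_n)/f'(x_n)

Iteration 1:
  f(2.600000) = -0.044489
  f'(2.600000) = 0.384615
  x_1 = 2.600000 - (-0.044489)/0.384615 = 2.715670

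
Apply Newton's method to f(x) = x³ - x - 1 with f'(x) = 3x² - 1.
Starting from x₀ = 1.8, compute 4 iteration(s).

f(x) = x³ - x - 1
f'(x) = 3x² - 1
x₀ = 1.8

Newton-Raphson formula: x_{n+1} = x_n - f(x_n)/f'(x_n)

Iteration 1:
  f(1.800000) = 3.032000
  f'(1.800000) = 8.720000
  x_1 = 1.800000 - 3.032000/8.720000 = 1.452294
Iteration 2:
  f(1.452294) = 0.610821
  f'(1.452294) = 5.327470
  x_2 = 1.452294 - 0.610821/5.327470 = 1.337639
Iteration 3:
  f(1.337639) = 0.055767
  f'(1.337639) = 4.367831
  x_3 = 1.337639 - 0.055767/4.367831 = 1.324871
Iteration 4:
  f(1.324871) = 0.000652
  f'(1.324871) = 4.265848
  x_4 = 1.324871 - 0.000652/4.265848 = 1.324718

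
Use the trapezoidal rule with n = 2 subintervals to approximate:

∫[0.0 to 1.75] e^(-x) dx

f(x) = e^(-x)
a = 0.0, b = 1.75, n = 2
h = (b - a)/n = 0.875000

Trapezoidal rule: (h/2)[f(x₀) + 2f(x₁) + 2f(x₂) + ... + f(xₙ)]

x_0 = 0.0000, f(x_0) = 1.000000, coefficient = 1
x_1 = 0.8750, f(x_1) = 0.416862, coefficient = 2
x_2 = 1.7500, f(x_2) = 0.173774, coefficient = 1

I ≈ (0.875000/2) × 2.007498 = 0.878280
Exact value: 0.826226
Error: 0.052054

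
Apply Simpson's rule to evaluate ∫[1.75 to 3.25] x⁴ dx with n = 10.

f(x) = x⁴
a = 1.75, b = 3.25, n = 10
h = (b - a)/n = 0.150000

Simpson's rule: (h/3)[f(x₀) + 4f(x₁) + 2f(x₂) + ... + f(xₙ)]

x_0 = 1.7500, f(x_0) = 9.378906, coefficient = 1
x_1 = 1.9000, f(x_1) = 13.032100, coefficient = 4
x_2 = 2.0500, f(x_2) = 17.661006, coefficient = 2
x_3 = 2.2000, f(x_3) = 23.425600, coefficient = 4
x_4 = 2.3500, f(x_4) = 30.498006, coefficient = 2
x_5 = 2.5000, f(x_5) = 39.062500, coefficient = 4
x_6 = 2.6500, f(x_6) = 49.315506, coefficient = 2
x_7 = 2.8000, f(x_7) = 61.465600, coefficient = 4
x_8 = 2.9500, f(x_8) = 75.733506, coefficient = 2
x_9 = 3.1000, f(x_9) = 92.352100, coefficient = 4
x_10 = 3.2500, f(x_10) = 111.566406, coefficient = 1

I ≈ (0.150000/3) × 1384.712962 = 69.235648
Exact value: 69.235547
Error: 0.000101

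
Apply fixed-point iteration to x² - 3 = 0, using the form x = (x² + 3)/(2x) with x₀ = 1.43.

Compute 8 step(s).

Equation: x² - 3 = 0
Fixed-point form: x = (x² + 3)/(2x)
x₀ = 1.43

x_1 = g(1.430000) = 1.763951
x_2 = g(1.763951) = 1.732339
x_3 = g(1.732339) = 1.732051
x_4 = g(1.732051) = 1.732051
x_5 = g(1.732051) = 1.732051
x_6 = g(1.732051) = 1.732051
x_7 = g(1.732051) = 1.732051
x_8 = g(1.732051) = 1.732051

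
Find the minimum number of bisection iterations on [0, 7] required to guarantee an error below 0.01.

We need (b-a)/2^n ≤ 0.01
(7 - 0)/2^n ≤ 0.01
7/2^n ≤ 0.01
2^n ≥ 700
n ≥ log₂(700) = 9.45
n ≥ 10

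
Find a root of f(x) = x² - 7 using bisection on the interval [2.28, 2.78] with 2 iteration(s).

f(x) = x² - 7
Initial interval: [2.28, 2.78]

Iteration 1:
  c_1 = (2.280000 + 2.780000)/2 = 2.530000
  f(c_1) = f(2.530000) = -0.599100
  f(a) × f(c) ≥ 0, new interval: [2.530000, 2.780000]
Iteration 2:
  c_2 = (2.530000 + 2.780000)/2 = 2.655000
  f(c_2) = f(2.655000) = 0.049025
  f(a) × f(c) < 0, new interval: [2.530000, 2.655000]

After 2 iteration(s), the approximation is c_2 = 2.655000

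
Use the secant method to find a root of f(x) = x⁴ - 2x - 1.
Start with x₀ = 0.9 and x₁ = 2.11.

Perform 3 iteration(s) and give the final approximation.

f(x) = x⁴ - 2x - 1
x₀ = 0.9, x₁ = 2.11

Secant formula: x_{n+1} = x_n - f(x_n)(x_n - x_{n-1})/(f(x_n) - f(x_{n-1}))

Iteration 1:
  f(0.900000) = -2.143900
  f(2.110000) = 14.601194
  x_2 = 2.110000 - 14.601194×(2.110000 - 0.900000)/(14.601194 - (-2.143900))
       = 1.054918
Iteration 2:
  f(2.110000) = 14.601194
  f(1.054918) = -1.871396
  x_3 = 1.054918 - (-1.871396)×(1.054918 - 2.110000)/(-1.871396 - 14.601194)
       = 1.174782
Iteration 3:
  f(1.054918) = -1.871396
  f(1.174782) = -1.444851
  x_4 = 1.174782 - (-1.444851)×(1.174782 - 1.054918)/(-1.444851 - (-1.871396))
       = 1.580803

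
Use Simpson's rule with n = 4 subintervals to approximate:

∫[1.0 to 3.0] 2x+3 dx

f(x) = 2x+3
a = 1.0, b = 3.0, n = 4
h = (b - a)/n = 0.500000

Simpson's rule: (h/3)[f(x₀) + 4f(x₁) + 2f(x₂) + ... + f(xₙ)]

x_0 = 1.0000, f(x_0) = 5.000000, coefficient = 1
x_1 = 1.5000, f(x_1) = 6.000000, coefficient = 4
x_2 = 2.0000, f(x_2) = 7.000000, coefficient = 2
x_3 = 2.5000, f(x_3) = 8.000000, coefficient = 4
x_4 = 3.0000, f(x_4) = 9.000000, coefficient = 1

I ≈ (0.500000/3) × 84.000000 = 14.000000
Exact value: 14.000000
Error: 0.000000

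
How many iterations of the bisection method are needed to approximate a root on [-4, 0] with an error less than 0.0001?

We need (b-a)/2^n ≤ 0.0001
(0 - (-4))/2^n ≤ 0.0001
4/2^n ≤ 0.0001
2^n ≥ 40000
n ≥ log₂(40000) = 15.29
n ≥ 16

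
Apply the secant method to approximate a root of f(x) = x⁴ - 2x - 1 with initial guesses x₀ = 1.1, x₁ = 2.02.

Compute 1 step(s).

f(x) = x⁴ - 2x - 1
x₀ = 1.1, x₁ = 2.02

Secant formula: x_{n+1} = x_n - f(x_n)(x_n - x_{n-1})/(f(x_n) - f(x_{n-1}))

Iteration 1:
  f(1.100000) = -1.735900
  f(2.020000) = 11.609664
  x_2 = 2.020000 - 11.609664×(2.020000 - 1.100000)/(11.609664 - (-1.735900))
       = 1.219667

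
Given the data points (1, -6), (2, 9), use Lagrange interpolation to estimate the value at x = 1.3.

Lagrange interpolation formula:
P(x) = Σ yᵢ × Lᵢ(x)
where Lᵢ(x) = Π_{j≠i} (x - xⱼ)/(xᵢ - xⱼ)

L_0(1.3) = (1.3 - 2)/(1 - 2) = 0.700000
L_1(1.3) = (1.3 - 1)/(2 - 1) = 0.300000

P(1.3) = (-6)×L_0(1.3) + 9×L_1(1.3)
P(1.3) = -1.500000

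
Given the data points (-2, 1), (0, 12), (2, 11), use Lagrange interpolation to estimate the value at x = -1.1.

Lagrange interpolation formula:
P(x) = Σ yᵢ × Lᵢ(x)
where Lᵢ(x) = Π_{j≠i} (x - xⱼ)/(xᵢ - xⱼ)

L_0(-1.1) = (-1.1 - 0)/(-2 - 0) × (-1.1 - 2)/(-2 - 2) = 0.426250
L_1(-1.1) = (-1.1 - (-2))/(0 - (-2)) × (-1.1 - 2)/(0 - 2) = 0.697500
L_2(-1.1) = (-1.1 - (-2))/(2 - (-2)) × (-1.1 - 0)/(2 - 0) = -0.123750

P(-1.1) = 1×L_0(-1.1) + 12×L_1(-1.1) + 11×L_2(-1.1)
P(-1.1) = 7.435000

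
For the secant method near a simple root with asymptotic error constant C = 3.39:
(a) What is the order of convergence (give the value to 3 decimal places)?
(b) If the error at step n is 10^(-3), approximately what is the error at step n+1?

(a) Secant method has superlinear convergence with order φ = (1+√5)/2 ≈ 1.618.
    This means |e_{n+1}| ≈ C|e_n|^1.618.

(b) With |e_n| = 10^(-3) and C = 3.39:
    |e_{n+1}| ≈ 3.39 × (10^(-3))^1.618 = 3.39 × 10^(-4.85)

(a) ≈ 1.618 (golden ratio); (b) |e_{n+1}| ≈ 4.743e-05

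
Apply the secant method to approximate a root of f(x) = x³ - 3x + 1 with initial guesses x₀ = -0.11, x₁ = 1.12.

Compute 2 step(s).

f(x) = x³ - 3x + 1
x₀ = -0.11, x₁ = 1.12

Secant formula: x_{n+1} = x_n - f(x_n)(x_n - x_{n-1})/(f(x_n) - f(x_{n-1}))

Iteration 1:
  f(-0.110000) = 1.328669
  f(1.120000) = -0.955072
  x_2 = 1.120000 - (-0.955072)×(1.120000 - (-0.110000))/(-0.955072 - 1.328669)
       = 0.605608
Iteration 2:
  f(1.120000) = -0.955072
  f(0.605608) = -0.594710
  x_3 = 0.605608 - (-0.594710)×(0.605608 - 1.120000)/(-0.594710 - (-0.955072))
       = -0.243301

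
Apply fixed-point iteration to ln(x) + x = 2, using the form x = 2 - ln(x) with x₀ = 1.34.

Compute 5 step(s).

Equation: ln(x) + x = 2
Fixed-point form: x = 2 - ln(x)
x₀ = 1.34

x_1 = g(1.340000) = 1.707330
x_2 = g(1.707330) = 1.465069
x_3 = g(1.465069) = 1.618098
x_4 = g(1.618098) = 1.518749
x_5 = g(1.518749) = 1.582113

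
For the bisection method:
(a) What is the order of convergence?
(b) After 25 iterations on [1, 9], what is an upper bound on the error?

(a) Bisection has linear (order 1) convergence; the error is halved each step.

(b) Error bound = (b-a)/2^n = (9 - 1)/2^{25}
    = 8/2^{25}

(a) 1 (linear); (b) error ≤ 2.38e-07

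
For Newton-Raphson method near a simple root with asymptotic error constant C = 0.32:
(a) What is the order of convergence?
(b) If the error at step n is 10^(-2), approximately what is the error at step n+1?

(a) Newton-Raphson has quadratic (order 2) convergence near simple roots.
    This means |e_{n+1}| ≈ C|e_n|².

(b) With |e_n| = 10^(-2) and C = 0.32:
    |e_{n+1}| ≈ 0.32 × (10^(-2))² = 0.32 × 10^(-4)

(a) 2 (quadratic); (b) |e_{n+1}| ≈ 3.200e-05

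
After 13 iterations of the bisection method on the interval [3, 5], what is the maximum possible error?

Bisection error bound: |error| ≤ (b-a)/2^n
|error| ≤ (5 - 3)/2^13 = 2/2^13
|error| ≤ 0.0002441406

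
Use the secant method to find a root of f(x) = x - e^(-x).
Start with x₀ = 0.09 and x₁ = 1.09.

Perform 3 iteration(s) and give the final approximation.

f(x) = x - e^(-x)
x₀ = 0.09, x₁ = 1.09

Secant formula: x_{n+1} = x_n - f(x_n)(x_n - x_{n-1})/(f(x_n) - f(x_{n-1}))

Iteration 1:
  f(0.090000) = -0.823931
  f(1.090000) = 0.753784
  x_2 = 1.090000 - 0.753784×(1.090000 - 0.090000)/(0.753784 - (-0.823931))
       = 0.612231
Iteration 2:
  f(1.090000) = 0.753784
  f(0.612231) = 0.070091
  x_3 = 0.612231 - 0.070091×(0.612231 - 1.090000)/(0.070091 - 0.753784)
       = 0.563251
Iteration 3:
  f(0.612231) = 0.070091
  f(0.563251) = -0.006104
  x_4 = 0.563251 - (-0.006104)×(0.563251 - 0.612231)/(-0.006104 - 0.070091)
       = 0.567175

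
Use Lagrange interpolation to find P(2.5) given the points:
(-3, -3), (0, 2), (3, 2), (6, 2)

Lagrange interpolation formula:
P(x) = Σ yᵢ × Lᵢ(x)
where Lᵢ(x) = Π_{j≠i} (x - xⱼ)/(xᵢ - xⱼ)

L_0(2.5) = (2.5 - 0)/(-3 - 0) × (2.5 - 3)/(-3 - 3) × (2.5 - 6)/(-3 - 6) = -0.027006
L_1(2.5) = (2.5 - (-3))/(0 - (-3)) × (2.5 - 3)/(0 - 3) × (2.5 - 6)/(0 - 6) = 0.178241
L_2(2.5) = (2.5 - (-3))/(3 - (-3)) × (2.5 - 0)/(3 - 0) × (2.5 - 6)/(3 - 6) = 0.891204
L_3(2.5) = (2.5 - (-3))/(6 - (-3)) × (2.5 - 0)/(6 - 0) × (2.5 - 3)/(6 - 3) = -0.042438

P(2.5) = (-3)×L_0(2.5) + 2×L_1(2.5) + 2×L_2(2.5) + 2×L_3(2.5)
P(2.5) = 2.135031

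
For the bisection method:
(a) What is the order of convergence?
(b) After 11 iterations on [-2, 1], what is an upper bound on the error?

(a) Bisection has linear (order 1) convergence; the error is halved each step.

(b) Error bound = (b-a)/2^n = (1 - (-2))/2^{11}
    = 3/2^{11}

(a) 1 (linear); (b) error ≤ 1.46e-03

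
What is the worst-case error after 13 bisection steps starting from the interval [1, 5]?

Bisection error bound: |error| ≤ (b-a)/2^n
|error| ≤ (5 - 1)/2^13 = 4/2^13
|error| ≤ 0.0004882812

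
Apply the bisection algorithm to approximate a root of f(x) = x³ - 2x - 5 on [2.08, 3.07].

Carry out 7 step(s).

f(x) = x³ - 2x - 5
Initial interval: [2.08, 3.07]

Iteration 1:
  c_1 = (2.080000 + 3.070000)/2 = 2.575000
  f(c_1) = f(2.575000) = 6.923859
  f(a) × f(c) < 0, new interval: [2.080000, 2.575000]
Iteration 2:
  c_2 = (2.080000 + 2.575000)/2 = 2.327500
  f(c_2) = f(2.327500) = 2.953664
  f(a) × f(c) < 0, new interval: [2.080000, 2.327500]
Iteration 3:
  c_3 = (2.080000 + 2.327500)/2 = 2.203750
  f(c_3) = f(2.203750) = 1.295043
  f(a) × f(c) < 0, new interval: [2.080000, 2.203750]
Iteration 4:
  c_4 = (2.080000 + 2.203750)/2 = 2.141875
  f(c_4) = f(2.141875) = 0.542377
  f(a) × f(c) < 0, new interval: [2.080000, 2.141875]
Iteration 5:
  c_5 = (2.080000 + 2.141875)/2 = 2.110938
  f(c_5) = f(2.110938) = 0.184583
  f(a) × f(c) < 0, new interval: [2.080000, 2.110938]
Iteration 6:
  c_6 = (2.080000 + 2.110938)/2 = 2.095469
  f(c_6) = f(2.095469) = 0.010243
  f(a) × f(c) < 0, new interval: [2.080000, 2.095469]
Iteration 7:
  c_7 = (2.080000 + 2.095469)/2 = 2.087734
  f(c_7) = f(2.087734) = -0.075797
  f(a) × f(c) ≥ 0, new interval: [2.087734, 2.095469]

After 7 iteration(s), the approximation is c_7 = 2.087734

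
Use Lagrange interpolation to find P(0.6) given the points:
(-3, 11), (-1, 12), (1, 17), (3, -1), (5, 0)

Lagrange interpolation formula:
P(x) = Σ yᵢ × Lᵢ(x)
where Lᵢ(x) = Π_{j≠i} (x - xⱼ)/(xᵢ - xⱼ)

L_0(0.6) = (0.6 - (-1))/(-3 - (-1)) × (0.6 - 1)/(-3 - 1) × (0.6 - 3)/(-3 - 3) × (0.6 - 5)/(-3 - 5) = -0.017600
L_1(0.6) = (0.6 - (-3))/(-1 - (-3)) × (0.6 - 1)/(-1 - 1) × (0.6 - 3)/(-1 - 3) × (0.6 - 5)/(-1 - 5) = 0.158400
L_2(0.6) = (0.6 - (-3))/(1 - (-3)) × (0.6 - (-1))/(1 - (-1)) × (0.6 - 3)/(1 - 3) × (0.6 - 5)/(1 - 5) = 0.950400
L_3(0.6) = (0.6 - (-3))/(3 - (-3)) × (0.6 - (-1))/(3 - (-1)) × (0.6 - 1)/(3 - 1) × (0.6 - 5)/(3 - 5) = -0.105600
L_4(0.6) = (0.6 - (-3))/(5 - (-3)) × (0.6 - (-1))/(5 - (-1)) × (0.6 - 1)/(5 - 1) × (0.6 - 3)/(5 - 3) = 0.014400

P(0.6) = 11×L_0(0.6) + 12×L_1(0.6) + 17×L_2(0.6) + (-1)×L_3(0.6) + 0×L_4(0.6)
P(0.6) = 17.969600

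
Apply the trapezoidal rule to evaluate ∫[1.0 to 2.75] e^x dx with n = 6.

f(x) = e^x
a = 1.0, b = 2.75, n = 6
h = (b - a)/n = 0.291667

Trapezoidal rule: (h/2)[f(x₀) + 2f(x₁) + 2f(x₂) + ... + f(xₙ)]

x_0 = 1.0000, f(x_0) = 2.718282, coefficient = 1
x_1 = 1.2917, f(x_1) = 3.638846, coefficient = 2
x_2 = 1.5833, f(x_2) = 4.871166, coefficient = 2
x_3 = 1.8750, f(x_3) = 6.520819, coefficient = 2
x_4 = 2.1667, f(x_4) = 8.729138, coefficient = 2
x_5 = 2.4583, f(x_5) = 11.685320, coefficient = 2
x_6 = 2.7500, f(x_6) = 15.642632, coefficient = 1

I ≈ (0.291667/2) × 89.251493 = 13.015843
Exact value: 12.924350
Error: 0.091493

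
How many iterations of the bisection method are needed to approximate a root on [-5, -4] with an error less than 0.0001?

We need (b-a)/2^n ≤ 0.0001
(-4 - (-5))/2^n ≤ 0.0001
1/2^n ≤ 0.0001
2^n ≥ 10000
n ≥ log₂(10000) = 13.29
n ≥ 14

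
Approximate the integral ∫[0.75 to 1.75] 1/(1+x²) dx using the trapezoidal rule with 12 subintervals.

f(x) = 1/(1+x²)
a = 0.75, b = 1.75, n = 12
h = (b - a)/n = 0.083333

Trapezoidal rule: (h/2)[f(x₀) + 2f(x₁) + 2f(x₂) + ... + f(xₙ)]

x_0 = 0.7500, f(x_0) = 0.640000, coefficient = 1
x_1 = 0.8333, f(x_1) = 0.590164, coefficient = 2
x_2 = 0.9167, f(x_2) = 0.543396, coefficient = 2
x_3 = 1.0000, f(x_3) = 0.500000, coefficient = 2
x_4 = 1.0833, f(x_4) = 0.460064, coefficient = 2
x_5 = 1.1667, f(x_5) = 0.423529, coefficient = 2
x_6 = 1.2500, f(x_6) = 0.390244, coefficient = 2
x_7 = 1.3333, f(x_7) = 0.360000, coefficient = 2
x_8 = 1.4167, f(x_8) = 0.332564, coefficient = 2
x_9 = 1.5000, f(x_9) = 0.307692, coefficient = 2
x_10 = 1.5833, f(x_10) = 0.285149, coefficient = 2
x_11 = 1.6667, f(x_11) = 0.264706, coefficient = 2
x_12 = 1.7500, f(x_12) = 0.246154, coefficient = 1

I ≈ (0.083333/2) × 9.801169 = 0.408382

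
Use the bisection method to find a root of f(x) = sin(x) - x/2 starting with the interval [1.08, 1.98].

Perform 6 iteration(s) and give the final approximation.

f(x) = sin(x) - x/2
Initial interval: [1.08, 1.98]

Iteration 1:
  c_1 = (1.080000 + 1.980000)/2 = 1.530000
  f(c_1) = f(1.530000) = 0.234168
  f(a) × f(c) ≥ 0, new interval: [1.530000, 1.980000]
Iteration 2:
  c_2 = (1.530000 + 1.980000)/2 = 1.755000
  f(c_2) = f(1.755000) = 0.105582
  f(a) × f(c) ≥ 0, new interval: [1.755000, 1.980000]
Iteration 3:
  c_3 = (1.755000 + 1.980000)/2 = 1.867500
  f(c_3) = f(1.867500) = 0.022555
  f(a) × f(c) ≥ 0, new interval: [1.867500, 1.980000]
Iteration 4:
  c_4 = (1.867500 + 1.980000)/2 = 1.923750
  f(c_4) = f(1.923750) = -0.023519
  f(a) × f(c) < 0, new interval: [1.867500, 1.923750]
Iteration 5:
  c_5 = (1.867500 + 1.923750)/2 = 1.895625
  f(c_5) = f(1.895625) = -0.000107
  f(a) × f(c) < 0, new interval: [1.867500, 1.895625]
Iteration 6:
  c_6 = (1.867500 + 1.895625)/2 = 1.881562
  f(c_6) = f(1.881562) = 0.011318
  f(a) × f(c) ≥ 0, new interval: [1.881562, 1.895625]

After 6 iteration(s), the approximation is c_6 = 1.881562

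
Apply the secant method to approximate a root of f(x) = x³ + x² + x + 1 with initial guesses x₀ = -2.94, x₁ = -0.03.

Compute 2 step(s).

f(x) = x³ + x² + x + 1
x₀ = -2.94, x₁ = -0.03

Secant formula: x_{n+1} = x_n - f(x_n)(x_n - x_{n-1})/(f(x_n) - f(x_{n-1}))

Iteration 1:
  f(-2.940000) = -18.708584
  f(-0.030000) = 0.970873
  x_2 = -0.030000 - 0.970873×(-0.030000 - (-2.940000))/(0.970873 - (-18.708584))
       = -0.173563
Iteration 2:
  f(-0.030000) = 0.970873
  f(-0.173563) = 0.851333
  x_3 = -0.173563 - 0.851333×(-0.173563 - (-0.030000))/(0.851333 - 0.970873)
       = -1.195978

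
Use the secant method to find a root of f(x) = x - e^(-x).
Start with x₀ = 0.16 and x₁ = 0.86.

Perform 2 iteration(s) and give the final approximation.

f(x) = x - e^(-x)
x₀ = 0.16, x₁ = 0.86

Secant formula: x_{n+1} = x_n - f(x_n)(x_n - x_{n-1})/(f(x_n) - f(x_{n-1}))

Iteration 1:
  f(0.160000) = -0.692144
  f(0.860000) = 0.436838
  x_2 = 0.860000 - 0.436838×(0.860000 - 0.160000)/(0.436838 - (-0.692144))
       = 0.589148
Iteration 2:
  f(0.860000) = 0.436838
  f(0.589148) = 0.034349
  x_3 = 0.589148 - 0.034349×(0.589148 - 0.860000)/(0.034349 - 0.436838)
       = 0.566034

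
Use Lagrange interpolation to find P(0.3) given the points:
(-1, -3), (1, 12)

Lagrange interpolation formula:
P(x) = Σ yᵢ × Lᵢ(x)
where Lᵢ(x) = Π_{j≠i} (x - xⱼ)/(xᵢ - xⱼ)

L_0(0.3) = (0.3 - 1)/(-1 - 1) = 0.350000
L_1(0.3) = (0.3 - (-1))/(1 - (-1)) = 0.650000

P(0.3) = (-3)×L_0(0.3) + 12×L_1(0.3)
P(0.3) = 6.750000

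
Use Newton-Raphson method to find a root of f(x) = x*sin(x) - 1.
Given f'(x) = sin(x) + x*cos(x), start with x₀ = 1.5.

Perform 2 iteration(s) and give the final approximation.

f(x) = x*sin(x) - 1
f'(x) = sin(x) + x*cos(x)
x₀ = 1.5

Newton-Raphson formula: x_{n+1} = x_n - f(x_n)/f'(x_n)

Iteration 1:
  f(1.500000) = 0.496242
  f'(1.500000) = 1.103601
  x_1 = 1.500000 - 0.496242/1.103601 = 1.050342
Iteration 2:
  f(1.050342) = -0.088730
  f'(1.050342) = 1.389902
  x_2 = 1.050342 - (-0.088730)/1.389902 = 1.114181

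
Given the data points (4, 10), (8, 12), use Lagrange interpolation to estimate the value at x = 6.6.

Lagrange interpolation formula:
P(x) = Σ yᵢ × Lᵢ(x)
where Lᵢ(x) = Π_{j≠i} (x - xⱼ)/(xᵢ - xⱼ)

L_0(6.6) = (6.6 - 8)/(4 - 8) = 0.350000
L_1(6.6) = (6.6 - 4)/(8 - 4) = 0.650000

P(6.6) = 10×L_0(6.6) + 12×L_1(6.6)
P(6.6) = 11.300000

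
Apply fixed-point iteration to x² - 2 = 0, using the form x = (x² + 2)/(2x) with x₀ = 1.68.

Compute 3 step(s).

Equation: x² - 2 = 0
Fixed-point form: x = (x² + 2)/(2x)
x₀ = 1.68

x_1 = g(1.680000) = 1.435238
x_2 = g(1.435238) = 1.414368
x_3 = g(1.414368) = 1.414214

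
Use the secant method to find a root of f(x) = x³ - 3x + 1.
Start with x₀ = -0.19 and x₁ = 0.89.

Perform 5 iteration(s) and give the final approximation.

f(x) = x³ - 3x + 1
x₀ = -0.19, x₁ = 0.89

Secant formula: x_{n+1} = x_n - f(x_n)(x_n - x_{n-1})/(f(x_n) - f(x_{n-1}))

Iteration 1:
  f(-0.190000) = 1.563141
  f(0.890000) = -0.965031
  x_2 = 0.890000 - (-0.965031)×(0.890000 - (-0.190000))/(-0.965031 - 1.563141)
       = 0.477752
Iteration 2:
  f(0.890000) = -0.965031
  f(0.477752) = -0.324211
  x_3 = 0.477752 - (-0.324211)×(0.477752 - 0.890000)/(-0.324211 - (-0.965031))
       = 0.269183
Iteration 3:
  f(0.477752) = -0.324211
  f(0.269183) = 0.211956
  x_4 = 0.269183 - 0.211956×(0.269183 - 0.477752)/(0.211956 - (-0.324211))
       = 0.351634
Iteration 4:
  f(0.269183) = 0.211956
  f(0.351634) = -0.011424
  x_5 = 0.351634 - (-0.011424)×(0.351634 - 0.269183)/(-0.011424 - 0.211956)
       = 0.347417
Iteration 5:
  f(0.351634) = -0.011424
  f(0.347417) = -0.000319
  x_6 = 0.347417 - (-0.000319)×(0.347417 - 0.351634)/(-0.000319 - (-0.011424))
       = 0.347296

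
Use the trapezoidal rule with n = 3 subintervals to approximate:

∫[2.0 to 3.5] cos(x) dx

f(x) = cos(x)
a = 2.0, b = 3.5, n = 3
h = (b - a)/n = 0.500000

Trapezoidal rule: (h/2)[f(x₀) + 2f(x₁) + 2f(x₂) + ... + f(xₙ)]

x_0 = 2.0000, f(x_0) = -0.416147, coefficient = 1
x_1 = 2.5000, f(x_1) = -0.801144, coefficient = 2
x_2 = 3.0000, f(x_2) = -0.989992, coefficient = 2
x_3 = 3.5000, f(x_3) = -0.936457, coefficient = 1

I ≈ (0.500000/2) × -4.934876 = -1.233719
Exact value: -1.260081
Error: 0.026362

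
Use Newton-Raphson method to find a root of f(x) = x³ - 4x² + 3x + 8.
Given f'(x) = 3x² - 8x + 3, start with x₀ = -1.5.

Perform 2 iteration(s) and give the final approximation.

f(x) = x³ - 4x² + 3x + 8
f'(x) = 3x² - 8x + 3
x₀ = -1.5

Newton-Raphson formula: x_{n+1} = x_n - f(x_n)/f'(x_n)

Iteration 1:
  f(-1.500000) = -8.875000
  f'(-1.500000) = 21.750000
  x_1 = -1.500000 - (-8.875000)/21.750000 = -1.091954
Iteration 2:
  f(-1.091954) = -1.347323
  f'(-1.091954) = 15.312723
  x_2 = -1.091954 - (-1.347323)/15.312723 = -1.003967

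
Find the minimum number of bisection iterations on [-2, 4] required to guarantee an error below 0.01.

We need (b-a)/2^n ≤ 0.01
(4 - (-2))/2^n ≤ 0.01
6/2^n ≤ 0.01
2^n ≥ 600
n ≥ log₂(600) = 9.23
n ≥ 10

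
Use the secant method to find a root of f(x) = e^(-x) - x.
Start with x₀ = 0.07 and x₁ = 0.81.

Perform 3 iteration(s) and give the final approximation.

f(x) = e^(-x) - x
x₀ = 0.07, x₁ = 0.81

Secant formula: x_{n+1} = x_n - f(x_n)(x_n - x_{n-1})/(f(x_n) - f(x_{n-1}))

Iteration 1:
  f(0.070000) = 0.862394
  f(0.810000) = -0.365142
  x_2 = 0.810000 - (-0.365142)×(0.810000 - 0.070000)/(-0.365142 - 0.862394)
       = 0.589880
Iteration 2:
  f(0.810000) = -0.365142
  f(0.589880) = -0.035486
  x_3 = 0.589880 - (-0.035486)×(0.589880 - 0.810000)/(-0.035486 - (-0.365142))
       = 0.566185
Iteration 3:
  f(0.589880) = -0.035486
  f(0.566185) = 0.001502
  x_4 = 0.566185 - 0.001502×(0.566185 - 0.589880)/(0.001502 - (-0.035486))
       = 0.567147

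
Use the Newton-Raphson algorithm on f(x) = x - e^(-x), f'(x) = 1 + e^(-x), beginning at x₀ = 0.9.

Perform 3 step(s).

f(x) = x - e^(-x)
f'(x) = 1 + e^(-x)
x₀ = 0.9

Newton-Raphson formula: x_{n+1} = x_n - f(x_n)/f'(x_n)

Iteration 1:
  f(0.900000) = 0.493430
  f'(0.900000) = 1.406570
  x_1 = 0.900000 - 0.493430/1.406570 = 0.549196
Iteration 2:
  f(0.549196) = -0.028218
  f'(0.549196) = 1.577414
  x_2 = 0.549196 - (-0.028218)/1.577414 = 0.567085
Iteration 3:
  f(0.567085) = -0.000092
  f'(0.567085) = 1.567177
  x_3 = 0.567085 - (-0.000092)/1.567177 = 0.567143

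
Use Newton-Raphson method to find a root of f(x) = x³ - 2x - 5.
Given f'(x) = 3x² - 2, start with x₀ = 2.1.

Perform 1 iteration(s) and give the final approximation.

f(x) = x³ - 2x - 5
f'(x) = 3x² - 2
x₀ = 2.1

Newton-Raphson formula: x_{n+1} = x_n - f(x_n)/f'(x_n)

Iteration 1:
  f(2.100000) = 0.061000
  f'(2.100000) = 11.230000
  x_1 = 2.100000 - 0.061000/11.230000 = 2.094568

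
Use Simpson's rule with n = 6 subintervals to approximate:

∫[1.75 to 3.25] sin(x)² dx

f(x) = sin(x)²
a = 1.75, b = 3.25, n = 6
h = (b - a)/n = 0.250000

Simpson's rule: (h/3)[f(x₀) + 4f(x₁) + 2f(x₂) + ... + f(xₙ)]

x_0 = 1.7500, f(x_0) = 0.968228, coefficient = 1
x_1 = 2.0000, f(x_1) = 0.826822, coefficient = 4
x_2 = 2.2500, f(x_2) = 0.605398, coefficient = 2
x_3 = 2.5000, f(x_3) = 0.358169, coefficient = 4
x_4 = 2.7500, f(x_4) = 0.145665, coefficient = 2
x_5 = 3.0000, f(x_5) = 0.019915, coefficient = 4
x_6 = 3.2500, f(x_6) = 0.011706, coefficient = 1

I ≈ (0.250000/3) × 7.301683 = 0.608474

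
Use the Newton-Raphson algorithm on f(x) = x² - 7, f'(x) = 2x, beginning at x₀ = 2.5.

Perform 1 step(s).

f(x) = x² - 7
f'(x) = 2x
x₀ = 2.5

Newton-Raphson formula: x_{n+1} = x_n - f(x_n)/f'(x_n)

Iteration 1:
  f(2.500000) = -0.750000
  f'(2.500000) = 5.000000
  x_1 = 2.500000 - (-0.750000)/5.000000 = 2.650000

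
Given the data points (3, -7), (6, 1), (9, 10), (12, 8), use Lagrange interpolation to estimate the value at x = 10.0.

Lagrange interpolation formula:
P(x) = Σ yᵢ × Lᵢ(x)
where Lᵢ(x) = Π_{j≠i} (x - xⱼ)/(xᵢ - xⱼ)

L_0(10.0) = (10.0 - 6)/(3 - 6) × (10.0 - 9)/(3 - 9) × (10.0 - 12)/(3 - 12) = 0.049383
L_1(10.0) = (10.0 - 3)/(6 - 3) × (10.0 - 9)/(6 - 9) × (10.0 - 12)/(6 - 12) = -0.259259
L_2(10.0) = (10.0 - 3)/(9 - 3) × (10.0 - 6)/(9 - 6) × (10.0 - 12)/(9 - 12) = 1.037037
L_3(10.0) = (10.0 - 3)/(12 - 3) × (10.0 - 6)/(12 - 6) × (10.0 - 9)/(12 - 9) = 0.172840

P(10.0) = (-7)×L_0(10.0) + 1×L_1(10.0) + 10×L_2(10.0) + 8×L_3(10.0)
P(10.0) = 11.148148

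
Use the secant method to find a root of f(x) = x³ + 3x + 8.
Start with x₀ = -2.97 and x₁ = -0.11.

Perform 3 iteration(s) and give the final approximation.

f(x) = x³ + 3x + 8
x₀ = -2.97, x₁ = -0.11

Secant formula: x_{n+1} = x_n - f(x_n)(x_n - x_{n-1})/(f(x_n) - f(x_{n-1}))

Iteration 1:
  f(-2.970000) = -27.108073
  f(-0.110000) = 7.668669
  x_2 = -0.110000 - 7.668669×(-0.110000 - (-2.970000))/(7.668669 - (-27.108073))
       = -0.740663
Iteration 2:
  f(-0.110000) = 7.668669
  f(-0.740663) = 5.371698
  x_3 = -0.740663 - 5.371698×(-0.740663 - (-0.110000))/(5.371698 - 7.668669)
       = -2.215531
Iteration 3:
  f(-0.740663) = 5.371698
  f(-2.215531) = -9.521702
  x_4 = -2.215531 - (-9.521702)×(-2.215531 - (-0.740663))/(-9.521702 - 5.371698)
       = -1.272613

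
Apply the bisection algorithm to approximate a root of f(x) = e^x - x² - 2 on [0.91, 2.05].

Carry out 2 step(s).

f(x) = e^x - x² - 2
Initial interval: [0.91, 2.05]

Iteration 1:
  c_1 = (0.910000 + 2.050000)/2 = 1.480000
  f(c_1) = f(1.480000) = 0.202546
  f(a) × f(c) < 0, new interval: [0.910000, 1.480000]
Iteration 2:
  c_2 = (0.910000 + 1.480000)/2 = 1.195000
  f(c_2) = f(1.195000) = -0.124467
  f(a) × f(c) ≥ 0, new interval: [1.195000, 1.480000]

After 2 iteration(s), the approximation is c_2 = 1.195000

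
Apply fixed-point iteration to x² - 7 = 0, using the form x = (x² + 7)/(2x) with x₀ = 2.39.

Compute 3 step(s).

Equation: x² - 7 = 0
Fixed-point form: x = (x² + 7)/(2x)
x₀ = 2.39

x_1 = g(2.390000) = 2.659435
x_2 = g(2.659435) = 2.645787
x_3 = g(2.645787) = 2.645751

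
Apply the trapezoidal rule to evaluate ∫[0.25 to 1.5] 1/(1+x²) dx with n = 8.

f(x) = 1/(1+x²)
a = 0.25, b = 1.5, n = 8
h = (b - a)/n = 0.156250

Trapezoidal rule: (h/2)[f(x₀) + 2f(x₁) + 2f(x₂) + ... + f(xₙ)]

x_0 = 0.2500, f(x_0) = 0.941176, coefficient = 1
x_1 = 0.4062, f(x_1) = 0.858340, coefficient = 2
x_2 = 0.5625, f(x_2) = 0.759644, coefficient = 2
x_3 = 0.7188, f(x_3) = 0.659369, coefficient = 2
x_4 = 0.8750, f(x_4) = 0.566372, coefficient = 2
x_5 = 1.0312, f(x_5) = 0.484619, coefficient = 2
x_6 = 1.1875, f(x_6) = 0.414911, coefficient = 2
x_7 = 1.3438, f(x_7) = 0.356422, coefficient = 2
x_8 = 1.5000, f(x_8) = 0.307692, coefficient = 1

I ≈ (0.156250/2) × 9.448222 = 0.738142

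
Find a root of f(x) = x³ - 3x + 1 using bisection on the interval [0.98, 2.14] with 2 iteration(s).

f(x) = x³ - 3x + 1
Initial interval: [0.98, 2.14]

Iteration 1:
  c_1 = (0.980000 + 2.140000)/2 = 1.560000
  f(c_1) = f(1.560000) = 0.116416
  f(a) × f(c) < 0, new interval: [0.980000, 1.560000]
Iteration 2:
  c_2 = (0.980000 + 1.560000)/2 = 1.270000
  f(c_2) = f(1.270000) = -0.761617
  f(a) × f(c) ≥ 0, new interval: [1.270000, 1.560000]

After 2 iteration(s), the approximation is c_2 = 1.270000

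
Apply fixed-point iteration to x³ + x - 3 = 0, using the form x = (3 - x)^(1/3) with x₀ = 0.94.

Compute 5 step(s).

Equation: x³ + x - 3 = 0
Fixed-point form: x = (3 - x)^(1/3)
x₀ = 0.94

x_1 = g(0.940000) = 1.272396
x_2 = g(1.272396) = 1.199908
x_3 = g(1.199908) = 1.216461
x_4 = g(1.216461) = 1.212721
x_5 = g(1.212721) = 1.213568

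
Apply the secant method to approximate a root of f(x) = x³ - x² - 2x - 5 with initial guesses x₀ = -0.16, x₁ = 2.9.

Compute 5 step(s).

f(x) = x³ - x² - 2x - 5
x₀ = -0.16, x₁ = 2.9

Secant formula: x_{n+1} = x_n - f(x_n)(x_n - x_{n-1})/(f(x_n) - f(x_{n-1}))

Iteration 1:
  f(-0.160000) = -4.709696
  f(2.900000) = 5.179000
  x_2 = 2.900000 - 5.179000×(2.900000 - (-0.160000))/(5.179000 - (-4.709696))
       = 1.297388
Iteration 2:
  f(2.900000) = 5.179000
  f(1.297388) = -7.094208
  x_3 = 1.297388 - (-7.094208)×(1.297388 - 2.900000)/(-7.094208 - 5.179000)
       = 2.223736
Iteration 3:
  f(1.297388) = -7.094208
  f(2.223736) = -3.396094
  x_4 = 2.223736 - (-3.396094)×(2.223736 - 1.297388)/(-3.396094 - (-7.094208))
       = 3.074430
Iteration 4:
  f(2.223736) = -3.396094
  f(3.074430) = 8.458909
  x_5 = 3.074430 - 8.458909×(3.074430 - 2.223736)/(8.458909 - (-3.396094))
       = 2.467434
Iteration 5:
  f(3.074430) = 8.458909
  f(2.467434) = -1.000792
  x_6 = 2.467434 - (-1.000792)×(2.467434 - 3.074430)/(-1.000792 - 8.458909)
       = 2.531651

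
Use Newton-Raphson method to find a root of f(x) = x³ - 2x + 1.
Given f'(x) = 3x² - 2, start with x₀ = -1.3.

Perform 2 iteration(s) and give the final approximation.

f(x) = x³ - 2x + 1
f'(x) = 3x² - 2
x₀ = -1.3

Newton-Raphson formula: x_{n+1} = x_n - f(x_n)/f'(x_n)

Iteration 1:
  f(-1.300000) = 1.403000
  f'(-1.300000) = 3.070000
  x_1 = -1.300000 - 1.403000/3.070000 = -1.757003
Iteration 2:
  f(-1.757003) = -0.909969
  f'(-1.757003) = 7.261181
  x_2 = -1.757003 - (-0.909969)/7.261181 = -1.631684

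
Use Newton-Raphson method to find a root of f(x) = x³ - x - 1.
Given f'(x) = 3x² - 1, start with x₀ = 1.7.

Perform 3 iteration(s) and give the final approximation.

f(x) = x³ - x - 1
f'(x) = 3x² - 1
x₀ = 1.7

Newton-Raphson formula: x_{n+1} = x_n - f(x_n)/f'(x_n)

Iteration 1:
  f(1.700000) = 2.213000
  f'(1.700000) = 7.670000
  x_1 = 1.700000 - 2.213000/7.670000 = 1.411473
Iteration 2:
  f(1.411473) = 0.400544
  f'(1.411473) = 4.976770
  x_2 = 1.411473 - 0.400544/4.976770 = 1.330991
Iteration 3:
  f(1.330991) = 0.026907
  f'(1.330991) = 4.314608
  x_3 = 1.330991 - 0.026907/4.314608 = 1.324754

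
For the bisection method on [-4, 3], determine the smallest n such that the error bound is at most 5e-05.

We need (b-a)/2^n ≤ 5e-05
(3 - (-4))/2^n ≤ 5e-05
7/2^n ≤ 5e-05
2^n ≥ 140000
n ≥ log₂(140000) = 17.10
n ≥ 18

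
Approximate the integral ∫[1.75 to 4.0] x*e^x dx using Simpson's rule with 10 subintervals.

f(x) = x*e^x
a = 1.75, b = 4.0, n = 10
h = (b - a)/n = 0.225000

Simpson's rule: (h/3)[f(x₀) + 4f(x₁) + 2f(x₂) + ... + f(xₙ)]

x_0 = 1.7500, f(x_0) = 10.070555, coefficient = 1
x_1 = 1.9750, f(x_1) = 14.233074, coefficient = 4
x_2 = 2.2000, f(x_2) = 19.855030, coefficient = 2
x_3 = 2.4250, f(x_3) = 27.407906, coefficient = 4
x_4 = 2.6500, f(x_4) = 37.508202, coefficient = 2
x_5 = 2.8750, f(x_5) = 50.960594, coefficient = 4
x_6 = 3.1000, f(x_6) = 68.813649, coefficient = 2
x_7 = 3.3250, f(x_7) = 92.431670, coefficient = 4
x_8 = 3.5500, f(x_8) = 123.587277, coefficient = 2
x_9 = 3.7750, f(x_9) = 164.580594, coefficient = 4
x_10 = 4.0000, f(x_10) = 218.392600, coefficient = 1

I ≈ (0.225000/3) × 2126.446827 = 159.483512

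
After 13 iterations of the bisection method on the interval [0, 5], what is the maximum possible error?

Bisection error bound: |error| ≤ (b-a)/2^n
|error| ≤ (5 - 0)/2^13 = 5/2^13
|error| ≤ 0.0006103516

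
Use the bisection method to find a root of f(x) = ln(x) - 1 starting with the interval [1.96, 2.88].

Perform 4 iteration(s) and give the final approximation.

f(x) = ln(x) - 1
Initial interval: [1.96, 2.88]

Iteration 1:
  c_1 = (1.960000 + 2.880000)/2 = 2.420000
  f(c_1) = f(2.420000) = -0.116232
  f(a) × f(c) ≥ 0, new interval: [2.420000, 2.880000]
Iteration 2:
  c_2 = (2.420000 + 2.880000)/2 = 2.650000
  f(c_2) = f(2.650000) = -0.025440
  f(a) × f(c) ≥ 0, new interval: [2.650000, 2.880000]
Iteration 3:
  c_3 = (2.650000 + 2.880000)/2 = 2.765000
  f(c_3) = f(2.765000) = 0.017041
  f(a) × f(c) < 0, new interval: [2.650000, 2.765000]
Iteration 4:
  c_4 = (2.650000 + 2.765000)/2 = 2.707500
  f(c_4) = f(2.707500) = -0.003974
  f(a) × f(c) ≥ 0, new interval: [2.707500, 2.765000]

After 4 iteration(s), the approximation is c_4 = 2.707500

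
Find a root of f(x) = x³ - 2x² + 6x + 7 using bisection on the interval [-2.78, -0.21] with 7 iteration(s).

f(x) = x³ - 2x² + 6x + 7
Initial interval: [-2.78, -0.21]

Iteration 1:
  c_1 = (-2.780000 + (-0.210000))/2 = -1.495000
  f(c_1) = f(-1.495000) = -9.781412
  f(a) × f(c) ≥ 0, new interval: [-1.495000, -0.210000]
Iteration 2:
  c_2 = (-1.495000 + (-0.210000))/2 = -0.852500
  f(c_2) = f(-0.852500) = -0.188072
  f(a) × f(c) ≥ 0, new interval: [-0.852500, -0.210000]
Iteration 3:
  c_3 = (-0.852500 + (-0.210000))/2 = -0.531250
  f(c_3) = f(-0.531250) = 3.098114
  f(a) × f(c) < 0, new interval: [-0.852500, -0.531250]
Iteration 4:
  c_4 = (-0.852500 + (-0.531250))/2 = -0.691875
  f(c_4) = f(-0.691875) = 1.560174
  f(a) × f(c) < 0, new interval: [-0.852500, -0.691875]
Iteration 5:
  c_5 = (-0.852500 + (-0.691875))/2 = -0.772188
  f(c_5) = f(-0.772188) = 0.713893
  f(a) × f(c) < 0, new interval: [-0.852500, -0.772188]
Iteration 6:
  c_6 = (-0.852500 + (-0.772188))/2 = -0.812344
  f(c_6) = f(-0.812344) = 0.270065
  f(a) × f(c) < 0, new interval: [-0.852500, -0.812344]
Iteration 7:
  c_7 = (-0.852500 + (-0.812344))/2 = -0.832422
  f(c_7) = f(-0.832422) = 0.042809
  f(a) × f(c) < 0, new interval: [-0.852500, -0.832422]

After 7 iteration(s), the approximation is c_7 = -0.832422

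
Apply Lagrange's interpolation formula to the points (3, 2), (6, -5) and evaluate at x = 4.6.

Lagrange interpolation formula:
P(x) = Σ yᵢ × Lᵢ(x)
where Lᵢ(x) = Π_{j≠i} (x - xⱼ)/(xᵢ - xⱼ)

L_0(4.6) = (4.6 - 6)/(3 - 6) = 0.466667
L_1(4.6) = (4.6 - 3)/(6 - 3) = 0.533333

P(4.6) = 2×L_0(4.6) + (-5)×L_1(4.6)
P(4.6) = -1.733333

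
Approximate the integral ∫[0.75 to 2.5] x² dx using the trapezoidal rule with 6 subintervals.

f(x) = x²
a = 0.75, b = 2.5, n = 6
h = (b - a)/n = 0.291667

Trapezoidal rule: (h/2)[f(x₀) + 2f(x₁) + 2f(x₂) + ... + f(xₙ)]

x_0 = 0.7500, f(x_0) = 0.562500, coefficient = 1
x_1 = 1.0417, f(x_1) = 1.085069, coefficient = 2
x_2 = 1.3333, f(x_2) = 1.777778, coefficient = 2
x_3 = 1.6250, f(x_3) = 2.640625, coefficient = 2
x_4 = 1.9167, f(x_4) = 3.673611, coefficient = 2
x_5 = 2.2083, f(x_5) = 4.876736, coefficient = 2
x_6 = 2.5000, f(x_6) = 6.250000, coefficient = 1

I ≈ (0.291667/2) × 34.920139 = 5.092520
Exact value: 5.067708
Error: 0.024812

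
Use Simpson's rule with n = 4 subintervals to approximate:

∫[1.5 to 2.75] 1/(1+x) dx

f(x) = 1/(1+x)
a = 1.5, b = 2.75, n = 4
h = (b - a)/n = 0.312500

Simpson's rule: (h/3)[f(x₀) + 4f(x₁) + 2f(x₂) + ... + f(xₙ)]

x_0 = 1.5000, f(x_0) = 0.400000, coefficient = 1
x_1 = 1.8125, f(x_1) = 0.355556, coefficient = 4
x_2 = 2.1250, f(x_2) = 0.320000, coefficient = 2
x_3 = 2.4375, f(x_3) = 0.290909, coefficient = 4
x_4 = 2.7500, f(x_4) = 0.266667, coefficient = 1

I ≈ (0.312500/3) × 3.892525 = 0.405471
Exact value: 0.405465
Error: 0.000006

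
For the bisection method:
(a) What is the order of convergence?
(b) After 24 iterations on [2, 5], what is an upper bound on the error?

(a) Bisection has linear (order 1) convergence; the error is halved each step.

(b) Error bound = (b-a)/2^n = (5 - 2)/2^{24}
    = 3/2^{24}

(a) 1 (linear); (b) error ≤ 1.79e-07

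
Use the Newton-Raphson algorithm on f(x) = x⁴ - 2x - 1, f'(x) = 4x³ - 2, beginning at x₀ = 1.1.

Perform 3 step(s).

f(x) = x⁴ - 2x - 1
f'(x) = 4x³ - 2
x₀ = 1.1

Newton-Raphson formula: x_{n+1} = x_n - f(x_n)/f'(x_n)

Iteration 1:
  f(1.100000) = -1.735900
  f'(1.100000) = 3.324000
  x_1 = 1.100000 - (-1.735900)/3.324000 = 1.622232
Iteration 2:
  f(1.622232) = 2.681051
  f'(1.622232) = 15.076509
  x_2 = 1.622232 - 2.681051/15.076509 = 1.444403
Iteration 3:
  f(1.444403) = 0.463837
  f'(1.444403) = 10.053820
  x_3 = 1.444403 - 0.463837/10.053820 = 1.398267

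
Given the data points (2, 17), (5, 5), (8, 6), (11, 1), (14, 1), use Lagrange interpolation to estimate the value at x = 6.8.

Lagrange interpolation formula:
P(x) = Σ yᵢ × Lᵢ(x)
where Lᵢ(x) = Π_{j≠i} (x - xⱼ)/(xᵢ - xⱼ)

L_0(6.8) = (6.8 - 5)/(2 - 5) × (6.8 - 8)/(2 - 8) × (6.8 - 11)/(2 - 11) × (6.8 - 14)/(2 - 14) = -0.033600
L_1(6.8) = (6.8 - 2)/(5 - 2) × (6.8 - 8)/(5 - 8) × (6.8 - 11)/(5 - 11) × (6.8 - 14)/(5 - 14) = 0.358400
L_2(6.8) = (6.8 - 2)/(8 - 2) × (6.8 - 5)/(8 - 5) × (6.8 - 11)/(8 - 11) × (6.8 - 14)/(8 - 14) = 0.806400
L_3(6.8) = (6.8 - 2)/(11 - 2) × (6.8 - 5)/(11 - 5) × (6.8 - 8)/(11 - 8) × (6.8 - 14)/(11 - 14) = -0.153600
L_4(6.8) = (6.8 - 2)/(14 - 2) × (6.8 - 5)/(14 - 5) × (6.8 - 8)/(14 - 8) × (6.8 - 11)/(14 - 11) = 0.022400

P(6.8) = 17×L_0(6.8) + 5×L_1(6.8) + 6×L_2(6.8) + 1×L_3(6.8) + 1×L_4(6.8)
P(6.8) = 5.928000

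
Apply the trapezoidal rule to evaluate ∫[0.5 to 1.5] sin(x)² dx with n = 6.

f(x) = sin(x)²
a = 0.5, b = 1.5, n = 6
h = (b - a)/n = 0.166667

Trapezoidal rule: (h/2)[f(x₀) + 2f(x₁) + 2f(x₂) + ... + f(xₙ)]

x_0 = 0.5000, f(x_0) = 0.229849, coefficient = 1
x_1 = 0.6667, f(x_1) = 0.382381, coefficient = 2
x_2 = 0.8333, f(x_2) = 0.547862, coefficient = 2
x_3 = 1.0000, f(x_3) = 0.708073, coefficient = 2
x_4 = 1.1667, f(x_4) = 0.845379, coefficient = 2
x_5 = 1.3333, f(x_5) = 0.944663, coefficient = 2
x_6 = 1.5000, f(x_6) = 0.994996, coefficient = 1

I ≈ (0.166667/2) × 8.081563 = 0.673464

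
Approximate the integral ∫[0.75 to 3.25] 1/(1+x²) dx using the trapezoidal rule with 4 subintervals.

f(x) = 1/(1+x²)
a = 0.75, b = 3.25, n = 4
h = (b - a)/n = 0.625000

Trapezoidal rule: (h/2)[f(x₀) + 2f(x₁) + 2f(x₂) + ... + f(xₙ)]

x_0 = 0.7500, f(x_0) = 0.640000, coefficient = 1
x_1 = 1.3750, f(x_1) = 0.345946, coefficient = 2
x_2 = 2.0000, f(x_2) = 0.200000, coefficient = 2
x_3 = 2.6250, f(x_3) = 0.126733, coefficient = 2
x_4 = 3.2500, f(x_4) = 0.086486, coefficient = 1

I ≈ (0.625000/2) × 2.071844 = 0.647451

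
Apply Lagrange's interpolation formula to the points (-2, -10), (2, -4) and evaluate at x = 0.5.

Lagrange interpolation formula:
P(x) = Σ yᵢ × Lᵢ(x)
where Lᵢ(x) = Π_{j≠i} (x - xⱼ)/(xᵢ - xⱼ)

L_0(0.5) = (0.5 - 2)/(-2 - 2) = 0.375000
L_1(0.5) = (0.5 - (-2))/(2 - (-2)) = 0.625000

P(0.5) = (-10)×L_0(0.5) + (-4)×L_1(0.5)
P(0.5) = -6.250000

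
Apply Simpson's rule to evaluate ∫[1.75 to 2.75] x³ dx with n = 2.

f(x) = x³
a = 1.75, b = 2.75, n = 2
h = (b - a)/n = 0.500000

Simpson's rule: (h/3)[f(x₀) + 4f(x₁) + 2f(x₂) + ... + f(xₙ)]

x_0 = 1.7500, f(x_0) = 5.359375, coefficient = 1
x_1 = 2.2500, f(x_1) = 11.390625, coefficient = 4
x_2 = 2.7500, f(x_2) = 20.796875, coefficient = 1

I ≈ (0.500000/3) × 71.718750 = 11.953125
Exact value: 11.953125
Error: 0.000000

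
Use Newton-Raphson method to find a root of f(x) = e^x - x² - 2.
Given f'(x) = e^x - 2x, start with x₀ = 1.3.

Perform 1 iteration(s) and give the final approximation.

f(x) = e^x - x² - 2
f'(x) = e^x - 2x
x₀ = 1.3

Newton-Raphson formula: x_{n+1} = x_n - f(x_n)/f'(x_n)

Iteration 1:
  f(1.300000) = -0.020703
  f'(1.300000) = 1.069297
  x_1 = 1.300000 - (-0.020703)/1.069297 = 1.319362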